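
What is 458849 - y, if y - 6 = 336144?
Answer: 122699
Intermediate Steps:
y = 336150 (y = 6 + 336144 = 336150)
458849 - y = 458849 - 1*336150 = 458849 - 336150 = 122699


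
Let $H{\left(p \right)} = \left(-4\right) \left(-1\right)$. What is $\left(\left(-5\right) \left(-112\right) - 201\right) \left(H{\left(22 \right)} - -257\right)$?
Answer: $93699$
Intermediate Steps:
$H{\left(p \right)} = 4$
$\left(\left(-5\right) \left(-112\right) - 201\right) \left(H{\left(22 \right)} - -257\right) = \left(\left(-5\right) \left(-112\right) - 201\right) \left(4 - -257\right) = \left(560 - 201\right) \left(4 + 257\right) = 359 \cdot 261 = 93699$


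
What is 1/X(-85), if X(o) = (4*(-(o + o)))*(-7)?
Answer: -1/4760 ≈ -0.00021008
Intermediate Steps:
X(o) = 56*o (X(o) = (4*(-2*o))*(-7) = -8*o*(-7) = 56*o)
1/X(-85) = 1/(56*(-85)) = 1/(-4760) = -1/4760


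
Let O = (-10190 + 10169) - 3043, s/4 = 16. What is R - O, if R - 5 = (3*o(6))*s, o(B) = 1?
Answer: 3261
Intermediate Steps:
s = 64 (s = 4*16 = 64)
R = 197 (R = 5 + (3*1)*64 = 5 + 3*64 = 5 + 192 = 197)
O = -3064 (O = -21 - 3043 = -3064)
R - O = 197 - 1*(-3064) = 197 + 3064 = 3261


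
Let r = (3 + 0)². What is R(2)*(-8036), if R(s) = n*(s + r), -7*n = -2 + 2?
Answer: 0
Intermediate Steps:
r = 9 (r = 3² = 9)
n = 0 (n = -(-2 + 2)/7 = -⅐*0 = 0)
R(s) = 0 (R(s) = 0*(s + 9) = 0*(9 + s) = 0)
R(2)*(-8036) = 0*(-8036) = 0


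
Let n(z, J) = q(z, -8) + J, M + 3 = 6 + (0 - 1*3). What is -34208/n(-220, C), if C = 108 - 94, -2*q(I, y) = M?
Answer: -17104/7 ≈ -2443.4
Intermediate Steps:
M = 0 (M = -3 + (6 + (0 - 1*3)) = -3 + (6 + (0 - 3)) = -3 + (6 - 3) = -3 + 3 = 0)
q(I, y) = 0 (q(I, y) = -½*0 = 0)
C = 14
n(z, J) = J (n(z, J) = 0 + J = J)
-34208/n(-220, C) = -34208/14 = -34208*1/14 = -17104/7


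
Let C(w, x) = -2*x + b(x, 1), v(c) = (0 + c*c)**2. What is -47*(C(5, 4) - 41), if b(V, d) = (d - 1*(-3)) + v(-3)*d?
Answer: -1692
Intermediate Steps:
v(c) = c**4 (v(c) = (0 + c**2)**2 = (c**2)**2 = c**4)
b(V, d) = 3 + 82*d (b(V, d) = (d - 1*(-3)) + (-3)**4*d = (d + 3) + 81*d = (3 + d) + 81*d = 3 + 82*d)
C(w, x) = 85 - 2*x (C(w, x) = -2*x + (3 + 82*1) = -2*x + (3 + 82) = -2*x + 85 = 85 - 2*x)
-47*(C(5, 4) - 41) = -47*((85 - 2*4) - 41) = -47*((85 - 8) - 41) = -47*(77 - 41) = -47*36 = -1692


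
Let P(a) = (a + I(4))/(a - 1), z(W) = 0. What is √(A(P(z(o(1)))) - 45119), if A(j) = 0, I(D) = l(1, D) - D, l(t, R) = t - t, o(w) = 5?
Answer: I*√45119 ≈ 212.41*I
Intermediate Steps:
l(t, R) = 0
I(D) = -D (I(D) = 0 - D = -D)
P(a) = (-4 + a)/(-1 + a) (P(a) = (a - 1*4)/(a - 1) = (a - 4)/(-1 + a) = (-4 + a)/(-1 + a))
√(A(P(z(o(1)))) - 45119) = √(0 - 45119) = √(-45119) = I*√45119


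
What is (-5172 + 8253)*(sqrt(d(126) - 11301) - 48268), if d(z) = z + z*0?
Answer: -148713708 + 15405*I*sqrt(447) ≈ -1.4871e+8 + 3.257e+5*I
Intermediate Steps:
d(z) = z (d(z) = z + 0 = z)
(-5172 + 8253)*(sqrt(d(126) - 11301) - 48268) = (-5172 + 8253)*(sqrt(126 - 11301) - 48268) = 3081*(sqrt(-11175) - 48268) = 3081*(5*I*sqrt(447) - 48268) = 3081*(-48268 + 5*I*sqrt(447)) = -148713708 + 15405*I*sqrt(447)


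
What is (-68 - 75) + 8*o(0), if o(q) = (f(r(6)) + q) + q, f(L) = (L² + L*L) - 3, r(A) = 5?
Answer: 233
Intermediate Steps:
f(L) = -3 + 2*L² (f(L) = (L² + L²) - 3 = 2*L² - 3 = -3 + 2*L²)
o(q) = 47 + 2*q (o(q) = ((-3 + 2*5²) + q) + q = ((-3 + 2*25) + q) + q = ((-3 + 50) + q) + q = (47 + q) + q = 47 + 2*q)
(-68 - 75) + 8*o(0) = (-68 - 75) + 8*(47 + 2*0) = -143 + 8*(47 + 0) = -143 + 8*47 = -143 + 376 = 233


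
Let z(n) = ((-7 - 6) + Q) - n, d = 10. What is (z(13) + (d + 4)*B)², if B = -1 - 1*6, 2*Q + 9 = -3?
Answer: 16900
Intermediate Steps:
Q = -6 (Q = -9/2 + (½)*(-3) = -9/2 - 3/2 = -6)
z(n) = -19 - n (z(n) = ((-7 - 6) - 6) - n = (-13 - 6) - n = -19 - n)
B = -7 (B = -1 - 6 = -7)
(z(13) + (d + 4)*B)² = ((-19 - 1*13) + (10 + 4)*(-7))² = ((-19 - 13) + 14*(-7))² = (-32 - 98)² = (-130)² = 16900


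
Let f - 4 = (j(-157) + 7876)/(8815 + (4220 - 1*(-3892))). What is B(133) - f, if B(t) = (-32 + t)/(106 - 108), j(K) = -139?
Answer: -1860517/33854 ≈ -54.957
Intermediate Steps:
B(t) = 16 - t/2 (B(t) = (-32 + t)/(-2) = (-32 + t)*(-½) = 16 - t/2)
f = 75445/16927 (f = 4 + (-139 + 7876)/(8815 + (4220 - 1*(-3892))) = 4 + 7737/(8815 + (4220 + 3892)) = 4 + 7737/(8815 + 8112) = 4 + 7737/16927 = 75445/16927 ≈ 4.4571)
B(133) - f = (16 - ½*133) - 1*75445/16927 = (16 - 133/2) - 75445/16927 = -101/2 - 75445/16927 = -1860517/33854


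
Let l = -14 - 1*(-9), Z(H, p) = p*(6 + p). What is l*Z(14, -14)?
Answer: -560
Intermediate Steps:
l = -5 (l = -14 + 9 = -5)
l*Z(14, -14) = -(-70)*(6 - 14) = -(-70)*(-8) = -5*112 = -560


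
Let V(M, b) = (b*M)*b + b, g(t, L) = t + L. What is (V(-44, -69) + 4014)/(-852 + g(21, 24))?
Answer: 68513/269 ≈ 254.70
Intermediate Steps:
g(t, L) = L + t
V(M, b) = b + M*b² (V(M, b) = (M*b)*b + b = M*b² + b = b + M*b²)
(V(-44, -69) + 4014)/(-852 + g(21, 24)) = (-69*(1 - 44*(-69)) + 4014)/(-852 + (24 + 21)) = (-69*(1 + 3036) + 4014)/(-852 + 45) = (-69*3037 + 4014)/(-807) = (-209553 + 4014)*(-1/807) = -205539*(-1/807) = 68513/269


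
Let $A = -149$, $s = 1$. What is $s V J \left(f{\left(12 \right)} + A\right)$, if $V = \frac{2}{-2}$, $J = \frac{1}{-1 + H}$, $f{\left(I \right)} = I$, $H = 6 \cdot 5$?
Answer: $\frac{137}{29} \approx 4.7241$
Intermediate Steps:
$H = 30$
$J = \frac{1}{29}$ ($J = \frac{1}{-1 + 30} = \frac{1}{29} \approx 0.034483$)
$V = -1$ ($V = 2 \left(- \frac{1}{2}\right) = -1$)
$s V J \left(f{\left(12 \right)} + A\right) = 1 \left(-1\right) \frac{1}{29} \left(12 - 149\right) = \left(-1\right) \frac{1}{29} \left(-137\right) = \left(- \frac{1}{29}\right) \left(-137\right) = \frac{137}{29}$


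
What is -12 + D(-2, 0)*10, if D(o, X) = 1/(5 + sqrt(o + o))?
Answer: -298/29 - 20*I/29 ≈ -10.276 - 0.68966*I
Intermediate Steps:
D(o, X) = 1/(5 + sqrt(2)*sqrt(o)) (D(o, X) = 1/(5 + sqrt(2*o)) = 1/(5 + sqrt(2)*sqrt(o)))
-12 + D(-2, 0)*10 = -12 + 10/(5 + sqrt(2)*sqrt(-2)) = -12 + 10/(5 + sqrt(2)*(I*sqrt(2))) = -12 + 10/(5 + 2*I) = -12 + ((5 - 2*I)/29)*10 = -12 + 10*(5 - 2*I)/29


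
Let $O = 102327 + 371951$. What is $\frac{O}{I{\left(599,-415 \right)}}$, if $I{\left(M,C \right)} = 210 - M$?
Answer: $- \frac{474278}{389} \approx -1219.2$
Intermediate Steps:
$O = 474278$
$\frac{O}{I{\left(599,-415 \right)}} = \frac{474278}{210 - 599} = \frac{474278}{-389} = 474278 \left(- \frac{1}{389}\right) = - \frac{474278}{389}$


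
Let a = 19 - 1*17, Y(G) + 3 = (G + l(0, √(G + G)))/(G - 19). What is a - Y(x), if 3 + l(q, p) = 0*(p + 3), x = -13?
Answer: 9/2 ≈ 4.5000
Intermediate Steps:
l(q, p) = -3 (l(q, p) = -3 + 0*(p + 3) = -3 + 0*(3 + p) = -3 + 0 = -3)
Y(G) = -3 + (-3 + G)/(-19 + G) (Y(G) = -3 + (G - 3)/(G - 19) = -3 + (-3 + G)/(-19 + G))
a = 2 (a = 19 - 17 = 2)
a - Y(x) = 2 - 2*(27 - 1*(-13))/(-19 - 13) = 2 - 2*(27 + 13)/(-32) = 2 - 2*(-1)*40/32 = 2 - 1*(-5/2) = 2 + 5/2 = 9/2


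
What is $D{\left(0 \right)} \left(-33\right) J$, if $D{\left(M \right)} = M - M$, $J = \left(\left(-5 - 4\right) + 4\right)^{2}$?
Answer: $0$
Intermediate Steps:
$J = 25$ ($J = \left(-9 + 4\right)^{2} = \left(-5\right)^{2} = 25$)
$D{\left(M \right)} = 0$
$D{\left(0 \right)} \left(-33\right) J = 0 \left(-33\right) 25 = 0 \cdot 25 = 0$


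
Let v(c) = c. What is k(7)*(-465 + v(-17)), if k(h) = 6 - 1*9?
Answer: 1446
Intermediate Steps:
k(h) = -3 (k(h) = 6 - 9 = -3)
k(7)*(-465 + v(-17)) = -3*(-465 - 17) = -3*(-482) = 1446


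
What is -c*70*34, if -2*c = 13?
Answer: 15470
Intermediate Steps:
c = -13/2 (c = -1/2*13 = -13/2 ≈ -6.5000)
-c*70*34 = -(-13/2*70)*34 = -(-455)*34 = -1*(-15470) = 15470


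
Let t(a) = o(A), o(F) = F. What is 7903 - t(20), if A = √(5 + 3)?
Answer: 7903 - 2*√2 ≈ 7900.2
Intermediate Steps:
A = 2*√2 (A = √8 = 2*√2 ≈ 2.8284)
t(a) = 2*√2
7903 - t(20) = 7903 - 2*√2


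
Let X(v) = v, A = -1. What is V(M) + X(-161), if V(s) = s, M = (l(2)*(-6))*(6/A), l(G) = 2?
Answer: -89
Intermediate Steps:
M = 72 (M = (2*(-6))*(6/(-1)) = -72*(-1) = -12*(-6) = 72)
V(M) + X(-161) = 72 - 161 = -89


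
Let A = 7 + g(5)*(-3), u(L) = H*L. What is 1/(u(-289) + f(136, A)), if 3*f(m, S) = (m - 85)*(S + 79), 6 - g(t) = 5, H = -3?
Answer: 1/2278 ≈ 0.00043898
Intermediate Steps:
u(L) = -3*L
g(t) = 1 (g(t) = 6 - 1*5 = 6 - 5 = 1)
A = 4 (A = 7 + 1*(-3) = 7 - 3 = 4)
f(m, S) = (-85 + m)*(79 + S)/3 (f(m, S) = ((m - 85)*(S + 79))/3 = ((-85 + m)*(79 + S))/3 = (-85 + m)*(79 + S)/3)
1/(u(-289) + f(136, A)) = 1/(-3*(-289) + (-6715/3 - 85/3*4 + (79/3)*136 + (⅓)*4*136)) = 1/(867 + (-6715/3 - 340/3 + 10744/3 + 544/3)) = 1/(867 + 1411) = 1/2278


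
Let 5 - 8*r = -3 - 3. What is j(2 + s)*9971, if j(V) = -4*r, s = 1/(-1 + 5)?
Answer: -109681/2 ≈ -54841.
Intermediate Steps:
r = 11/8 (r = 5/8 - (-3 - 3)/8 = 5/8 - ⅛*(-6) = 5/8 + ¾ = 11/8 ≈ 1.3750)
s = ¼ (s = 1/4 = ¼ ≈ 0.25000)
j(V) = -11/2 (j(V) = -4*11/8 = -11/2)
j(2 + s)*9971 = -11/2*9971 = -109681/2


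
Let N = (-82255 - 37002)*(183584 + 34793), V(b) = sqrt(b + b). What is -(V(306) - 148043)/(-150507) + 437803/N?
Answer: -550792521768764/559950239599389 + 2*sqrt(17)/50169 ≈ -0.98348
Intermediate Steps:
V(b) = sqrt(2)*sqrt(b) (V(b) = sqrt(2*b) = sqrt(2)*sqrt(b))
N = -26042985889 (N = -119257*218377 = -26042985889)
-(V(306) - 148043)/(-150507) + 437803/N = -(sqrt(2)*sqrt(306) - 148043)/(-150507) + 437803/(-26042985889) = -(sqrt(2)*(3*sqrt(34)) - 148043)*(-1/150507) + 437803*(-1/26042985889) = -(6*sqrt(17) - 148043)*(-1/150507) - 437803/26042985889 = -(-148043 + 6*sqrt(17))*(-1/150507) - 437803/26042985889 = (148043 - 6*sqrt(17))*(-1/150507) - 437803/26042985889 = (-21149/21501 + 2*sqrt(17)/50169) - 437803/26042985889 = -550792521768764/559950239599389 + 2*sqrt(17)/50169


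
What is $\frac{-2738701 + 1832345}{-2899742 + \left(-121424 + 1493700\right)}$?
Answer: $\frac{453178}{763733} \approx 0.59337$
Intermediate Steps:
$\frac{-2738701 + 1832345}{-2899742 + \left(-121424 + 1493700\right)} = - \frac{906356}{-2899742 + 1372276} = - \frac{906356}{-1527466} = \left(-906356\right) \left(- \frac{1}{1527466}\right) = \frac{453178}{763733}$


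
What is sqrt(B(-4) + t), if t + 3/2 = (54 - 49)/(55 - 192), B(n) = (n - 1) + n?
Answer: I*sqrt(791038)/274 ≈ 3.246*I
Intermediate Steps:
B(n) = -1 + 2*n (B(n) = (-1 + n) + n = -1 + 2*n)
t = -421/274 (t = -3/2 + (54 - 49)/(55 - 192) = -3/2 + 5/(-137) = -3/2 + 5*(-1/137) = -3/2 - 5/137 = -421/274 ≈ -1.5365)
sqrt(B(-4) + t) = sqrt((-1 + 2*(-4)) - 421/274) = sqrt((-1 - 8) - 421/274) = sqrt(-9 - 421/274) = sqrt(-2887/274) = I*sqrt(791038)/274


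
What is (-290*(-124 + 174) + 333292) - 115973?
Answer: 202819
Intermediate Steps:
(-290*(-124 + 174) + 333292) - 115973 = (-290*50 + 333292) - 115973 = (-14500 + 333292) - 115973 = 318792 - 115973 = 202819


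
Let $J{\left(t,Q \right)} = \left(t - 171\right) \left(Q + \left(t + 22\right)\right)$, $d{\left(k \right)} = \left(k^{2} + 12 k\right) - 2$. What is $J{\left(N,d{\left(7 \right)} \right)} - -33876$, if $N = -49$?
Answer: $10996$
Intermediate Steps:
$d{\left(k \right)} = -2 + k^{2} + 12 k$
$J{\left(t,Q \right)} = \left(-171 + t\right) \left(22 + Q + t\right)$ ($J{\left(t,Q \right)} = \left(-171 + t\right) \left(Q + \left(22 + t\right)\right) = \left(-171 + t\right) \left(22 + Q + t\right)$)
$J{\left(N,d{\left(7 \right)} \right)} - -33876 = \left(-3762 + \left(-49\right)^{2} - 171 \left(-2 + 7^{2} + 12 \cdot 7\right) - -7301 + \left(-2 + 7^{2} + 12 \cdot 7\right) \left(-49\right)\right) - -33876 = \left(-3762 + 2401 - 171 \left(-2 + 49 + 84\right) + 7301 + \left(-2 + 49 + 84\right) \left(-49\right)\right) + 33876 = \left(-3762 + 2401 - 22401 + 7301 + 131 \left(-49\right)\right) + 33876 = \left(-3762 + 2401 - 22401 + 7301 - 6419\right) + 33876 = -22880 + 33876 = 10996$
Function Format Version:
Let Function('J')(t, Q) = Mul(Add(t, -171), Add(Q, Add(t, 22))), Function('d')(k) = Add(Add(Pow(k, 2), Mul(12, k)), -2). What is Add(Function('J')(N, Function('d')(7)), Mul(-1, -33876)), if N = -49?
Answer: 10996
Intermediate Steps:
Function('d')(k) = Add(-2, Pow(k, 2), Mul(12, k))
Function('J')(t, Q) = Mul(Add(-171, t), Add(22, Q, t)) (Function('J')(t, Q) = Mul(Add(-171, t), Add(Q, Add(22, t))) = Mul(Add(-171, t), Add(22, Q, t)))
Add(Function('J')(N, Function('d')(7)), Mul(-1, -33876)) = Add(Add(-3762, Pow(-49, 2), Mul(-171, Add(-2, Pow(7, 2), Mul(12, 7))), Mul(-149, -49), Mul(Add(-2, Pow(7, 2), Mul(12, 7)), -49)), Mul(-1, -33876)) = Add(Add(-3762, 2401, Mul(-171, Add(-2, 49, 84)), 7301, Mul(Add(-2, 49, 84), -49)), 33876) = Add(Add(-3762, 2401, Mul(-171, 131), 7301, Mul(131, -49)), 33876) = Add(Add(-3762, 2401, -22401, 7301, -6419), 33876) = Add(-22880, 33876) = 10996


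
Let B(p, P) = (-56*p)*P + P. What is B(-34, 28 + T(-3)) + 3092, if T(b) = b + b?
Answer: 45002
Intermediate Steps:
T(b) = 2*b
B(p, P) = P - 56*P*p (B(p, P) = -56*P*p + P = P - 56*P*p)
B(-34, 28 + T(-3)) + 3092 = (28 + 2*(-3))*(1 - 56*(-34)) + 3092 = (28 - 6)*(1 + 1904) + 3092 = 22*1905 + 3092 = 41910 + 3092 = 45002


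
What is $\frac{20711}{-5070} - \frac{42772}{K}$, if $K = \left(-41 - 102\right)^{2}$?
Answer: $- \frac{3789191}{613470} \approx -6.1767$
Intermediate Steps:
$K = 20449$ ($K = \left(-143\right)^{2} = 20449$)
$\frac{20711}{-5070} - \frac{42772}{K} = \frac{20711}{-5070} - \frac{42772}{20449} = 20711 \left(- \frac{1}{5070}\right) - \frac{42772}{20449} = - \frac{20711}{5070} - \frac{42772}{20449} = - \frac{3789191}{613470}$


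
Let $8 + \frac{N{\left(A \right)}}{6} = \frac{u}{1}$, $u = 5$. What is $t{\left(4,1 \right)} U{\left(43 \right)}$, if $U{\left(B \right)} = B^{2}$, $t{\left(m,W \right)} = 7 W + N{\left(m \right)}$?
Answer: $-20339$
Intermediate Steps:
$N{\left(A \right)} = -18$ ($N{\left(A \right)} = -48 + 6 \cdot \frac{5}{1} = -48 + 6 \cdot 5 \cdot 1 = -48 + 6 \cdot 5 = -48 + 30 = -18$)
$t{\left(m,W \right)} = -18 + 7 W$ ($t{\left(m,W \right)} = 7 W - 18 = -18 + 7 W$)
$t{\left(4,1 \right)} U{\left(43 \right)} = \left(-18 + 7 \cdot 1\right) 43^{2} = \left(-18 + 7\right) 1849 = \left(-11\right) 1849 = -20339$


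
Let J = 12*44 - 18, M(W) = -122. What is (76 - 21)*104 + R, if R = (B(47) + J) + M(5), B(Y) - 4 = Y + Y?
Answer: 6206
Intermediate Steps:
B(Y) = 4 + 2*Y (B(Y) = 4 + (Y + Y) = 4 + 2*Y)
J = 510 (J = 528 - 18 = 510)
R = 486 (R = ((4 + 2*47) + 510) - 122 = ((4 + 94) + 510) - 122 = (98 + 510) - 122 = 608 - 122 = 486)
(76 - 21)*104 + R = (76 - 21)*104 + 486 = 55*104 + 486 = 5720 + 486 = 6206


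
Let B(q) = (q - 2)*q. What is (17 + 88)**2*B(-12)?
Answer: 1852200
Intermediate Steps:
B(q) = q*(-2 + q) (B(q) = (-2 + q)*q = q*(-2 + q))
(17 + 88)**2*B(-12) = (17 + 88)**2*(-12*(-2 - 12)) = 105**2*(-12*(-14)) = 11025*168 = 1852200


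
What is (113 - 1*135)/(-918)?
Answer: 11/459 ≈ 0.023965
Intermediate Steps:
(113 - 1*135)/(-918) = (113 - 135)*(-1/918) = -22*(-1/918) = 11/459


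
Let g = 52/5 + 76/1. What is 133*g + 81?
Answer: 57861/5 ≈ 11572.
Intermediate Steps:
g = 432/5 (g = 52*(⅕) + 76*1 = 52/5 + 76 = 432/5 ≈ 86.400)
133*g + 81 = 133*(432/5) + 81 = 57456/5 + 81 = 57861/5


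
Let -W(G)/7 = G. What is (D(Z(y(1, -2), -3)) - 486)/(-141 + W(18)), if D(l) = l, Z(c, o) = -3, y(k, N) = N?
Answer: 163/89 ≈ 1.8315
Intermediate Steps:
W(G) = -7*G
(D(Z(y(1, -2), -3)) - 486)/(-141 + W(18)) = (-3 - 486)/(-141 - 7*18) = -489/(-141 - 126) = -489/(-267) = -489*(-1/267) = 163/89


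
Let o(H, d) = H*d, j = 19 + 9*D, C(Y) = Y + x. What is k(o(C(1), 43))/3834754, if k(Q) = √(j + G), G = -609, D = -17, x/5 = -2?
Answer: I*√743/3834754 ≈ 7.1082e-6*I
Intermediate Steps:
x = -10 (x = 5*(-2) = -10)
C(Y) = -10 + Y (C(Y) = Y - 10 = -10 + Y)
j = -134 (j = 19 + 9*(-17) = 19 - 153 = -134)
k(Q) = I*√743 (k(Q) = √(-134 - 609) = √(-743) = I*√743)
k(o(C(1), 43))/3834754 = (I*√743)/3834754 = (I*√743)*(1/3834754) = I*√743/3834754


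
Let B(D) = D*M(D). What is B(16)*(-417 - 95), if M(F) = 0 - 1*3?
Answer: 24576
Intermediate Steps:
M(F) = -3 (M(F) = 0 - 3 = -3)
B(D) = -3*D (B(D) = D*(-3) = -3*D)
B(16)*(-417 - 95) = (-3*16)*(-417 - 95) = -48*(-512) = 24576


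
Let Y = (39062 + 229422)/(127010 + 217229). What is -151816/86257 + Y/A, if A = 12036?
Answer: -157247523308119/89346307479807 ≈ -1.7600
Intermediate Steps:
Y = 268484/344239 ≈ 0.77993
-151816/86257 + Y/A = -151816/86257 + (268484/344239)/12036 = -151816*1/86257 + (268484/344239)*(1/12036) = -151816/86257 + 67121/1035815151 = -157247523308119/89346307479807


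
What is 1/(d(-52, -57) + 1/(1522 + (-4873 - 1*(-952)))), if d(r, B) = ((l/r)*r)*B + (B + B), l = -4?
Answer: 2399/273485 ≈ 0.0087720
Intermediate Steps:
d(r, B) = -2*B (d(r, B) = ((-4/r)*r)*B + (B + B) = -4*B + 2*B = -2*B)
1/(d(-52, -57) + 1/(1522 + (-4873 - 1*(-952)))) = 1/(-2*(-57) + 1/(1522 + (-4873 - 1*(-952)))) = 1/(114 + 1/(1522 + (-4873 + 952))) = 1/(114 + 1/(1522 - 3921)) = 1/(114 + 1/(-2399)) = 1/(114 - 1/2399) = 1/(273485/2399) = 2399/273485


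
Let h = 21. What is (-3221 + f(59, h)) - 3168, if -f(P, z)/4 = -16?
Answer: -6325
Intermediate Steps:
f(P, z) = 64 (f(P, z) = -4*(-16) = 64)
(-3221 + f(59, h)) - 3168 = (-3221 + 64) - 3168 = -3157 - 3168 = -6325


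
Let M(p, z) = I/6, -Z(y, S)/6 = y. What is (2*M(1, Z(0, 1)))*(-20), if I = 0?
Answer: 0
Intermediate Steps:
Z(y, S) = -6*y
M(p, z) = 0 (M(p, z) = 0/6 = 0*(1/6) = 0)
(2*M(1, Z(0, 1)))*(-20) = (2*0)*(-20) = 0*(-20) = 0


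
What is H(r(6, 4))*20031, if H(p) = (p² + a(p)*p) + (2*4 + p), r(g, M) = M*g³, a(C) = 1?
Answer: 14987835192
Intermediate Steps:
H(p) = 8 + p² + 2*p (H(p) = (p² + 1*p) + (2*4 + p) = (p² + p) + (8 + p) = (p + p²) + (8 + p) = 8 + p² + 2*p)
H(r(6, 4))*20031 = (8 + (4*6³)² + 2*(4*6³))*20031 = (8 + (4*216)² + 2*(4*216))*20031 = (8 + 864² + 2*864)*20031 = (8 + 746496 + 1728)*20031 = 748232*20031 = 14987835192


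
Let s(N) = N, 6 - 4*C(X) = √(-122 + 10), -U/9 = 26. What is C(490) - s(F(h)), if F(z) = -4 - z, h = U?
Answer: -457/2 - I*√7 ≈ -228.5 - 2.6458*I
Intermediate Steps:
U = -234 (U = -9*26 = -234)
h = -234
C(X) = 3/2 - I*√7 (C(X) = 3/2 - √(-122 + 10)/4 = 3/2 - I*√7)
C(490) - s(F(h)) = (3/2 - I*√7) - (-4 - 1*(-234)) = (3/2 - I*√7) - (-4 + 234) = (3/2 - I*√7) - 1*230 = (3/2 - I*√7) - 230 = -457/2 - I*√7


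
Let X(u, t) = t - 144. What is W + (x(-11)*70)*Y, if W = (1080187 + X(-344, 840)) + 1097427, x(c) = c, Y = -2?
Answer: 2179850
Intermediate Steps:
X(u, t) = -144 + t
W = 2178310 (W = (1080187 + (-144 + 840)) + 1097427 = (1080187 + 696) + 1097427 = 1080883 + 1097427 = 2178310)
W + (x(-11)*70)*Y = 2178310 - 11*70*(-2) = 2178310 - 770*(-2) = 2178310 + 1540 = 2179850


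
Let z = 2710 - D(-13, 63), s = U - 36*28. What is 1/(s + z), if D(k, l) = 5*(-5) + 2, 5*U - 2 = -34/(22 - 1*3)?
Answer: 95/163879 ≈ 0.00057970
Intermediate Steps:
U = 4/95 (U = 2/5 + (-34/(22 - 1*3))/5 = 2/5 + (-34/(22 - 3))/5 = 2/5 + (-34/19)/5 = 2/5 + (-34*1/19)/5 = 2/5 + (1/5)*(-34/19) = 2/5 - 34/95 = 4/95 ≈ 0.042105)
D(k, l) = -23 (D(k, l) = -25 + 2 = -23)
s = -95756/95 (s = 4/95 - 36*28 = 4/95 - 1008 = -95756/95 ≈ -1008.0)
z = 2733 (z = 2710 - 1*(-23) = 2710 + 23 = 2733)
1/(s + z) = 1/(-95756/95 + 2733) = 1/(163879/95) = 95/163879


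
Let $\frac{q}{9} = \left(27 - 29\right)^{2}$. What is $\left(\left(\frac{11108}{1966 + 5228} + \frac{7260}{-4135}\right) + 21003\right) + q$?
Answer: $\frac{62584483355}{2974719} \approx 21039.0$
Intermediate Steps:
$q = 36$ ($q = 9 \left(27 - 29\right)^{2} = 9 \left(-2\right)^{2} = 9 \cdot 4 = 36$)
$\left(\left(\frac{11108}{1966 + 5228} + \frac{7260}{-4135}\right) + 21003\right) + q = \left(\left(\frac{11108}{1966 + 5228} + \frac{7260}{-4135}\right) + 21003\right) + 36 = \left(\left(\frac{11108}{7194} + 7260 \left(- \frac{1}{4135}\right)\right) + 21003\right) + 36 = \left(\left(11108 \cdot \frac{1}{7194} - \frac{1452}{827}\right) + 21003\right) + 36 = \left(\left(\frac{5554}{3597} - \frac{1452}{827}\right) + 21003\right) + 36 = \left(- \frac{629686}{2974719} + 21003\right) + 36 = \frac{62477393471}{2974719} + 36 = \frac{62584483355}{2974719}$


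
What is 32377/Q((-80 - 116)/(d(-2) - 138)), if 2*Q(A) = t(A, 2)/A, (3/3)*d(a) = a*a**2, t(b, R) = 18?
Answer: 3172946/657 ≈ 4829.4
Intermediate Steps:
d(a) = a**3 (d(a) = a*a**2 = a**3)
Q(A) = 9/A (Q(A) = (18/A)/2 = 9/A)
32377/Q((-80 - 116)/(d(-2) - 138)) = 32377/((9/(((-80 - 116)/((-2)**3 - 138))))) = 32377/((9/((-196/(-8 - 138))))) = 32377/((9/((-196/(-146))))) = 32377/((9/((-196*(-1/146))))) = 32377/((9/(98/73))) = 32377/((9*(73/98))) = 32377/(657/98) = 32377*(98/657) = 3172946/657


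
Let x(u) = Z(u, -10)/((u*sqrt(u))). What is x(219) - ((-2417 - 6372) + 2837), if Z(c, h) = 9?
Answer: 5952 + sqrt(219)/5329 ≈ 5952.0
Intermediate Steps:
x(u) = 9/u**(3/2) (x(u) = 9/((u*sqrt(u))) = 9/(u**(3/2)) = 9/u**(3/2))
x(219) - ((-2417 - 6372) + 2837) = 9/219**(3/2) - ((-2417 - 6372) + 2837) = 9*(sqrt(219)/47961) - (-8789 + 2837) = sqrt(219)/5329 - 1*(-5952) = sqrt(219)/5329 + 5952 = 5952 + sqrt(219)/5329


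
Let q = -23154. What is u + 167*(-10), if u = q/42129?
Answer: -23459528/14043 ≈ -1670.5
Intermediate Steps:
u = -7718/14043 (u = -23154/42129 = -23154*1/42129 = -7718/14043 ≈ -0.54960)
u + 167*(-10) = -7718/14043 + 167*(-10) = -7718/14043 - 1670 = -23459528/14043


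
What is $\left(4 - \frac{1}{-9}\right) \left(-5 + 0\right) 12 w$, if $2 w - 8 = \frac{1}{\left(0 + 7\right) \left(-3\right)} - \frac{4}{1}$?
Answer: $- \frac{30710}{63} \approx -487.46$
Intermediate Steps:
$w = \frac{83}{42}$ ($w = 4 + \frac{\frac{1}{\left(0 + 7\right) \left(-3\right)} - \frac{4}{1}}{2} = 4 + \frac{\frac{1}{7} \left(- \frac{1}{3}\right) - 4}{2} = 4 + \frac{- \frac{1}{21} - 4}{2} = 4 + \frac{1}{2} \left(- \frac{85}{21}\right) = 4 - \frac{85}{42} = \frac{83}{42} \approx 1.9762$)
$\left(4 - \frac{1}{-9}\right) \left(-5 + 0\right) 12 w = \left(4 - \frac{1}{-9}\right) \left(-5 + 0\right) 12 \cdot \frac{83}{42} = \left(4 - - \frac{1}{9}\right) \left(-5\right) 12 \cdot \frac{83}{42} = \left(4 + \frac{1}{9}\right) \left(-5\right) 12 \cdot \frac{83}{42} = \frac{37}{9} \left(-5\right) 12 \cdot \frac{83}{42} = \left(- \frac{185}{9}\right) 12 \cdot \frac{83}{42} = \left(- \frac{740}{3}\right) \frac{83}{42} = - \frac{30710}{63}$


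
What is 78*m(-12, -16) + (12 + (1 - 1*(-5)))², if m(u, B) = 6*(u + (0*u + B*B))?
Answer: 114516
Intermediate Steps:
m(u, B) = 6*u + 6*B² (m(u, B) = 6*(u + (0 + B²)) = 6*(u + B²) = 6*u + 6*B²)
78*m(-12, -16) + (12 + (1 - 1*(-5)))² = 78*(6*(-12) + 6*(-16)²) + (12 + (1 - 1*(-5)))² = 78*(-72 + 6*256) + (12 + (1 + 5))² = 78*(-72 + 1536) + (12 + 6)² = 78*1464 + 18² = 114192 + 324 = 114516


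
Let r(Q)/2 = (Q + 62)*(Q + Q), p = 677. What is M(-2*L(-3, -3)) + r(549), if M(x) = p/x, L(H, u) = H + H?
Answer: 16101749/12 ≈ 1.3418e+6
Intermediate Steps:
L(H, u) = 2*H
r(Q) = 4*Q*(62 + Q) (r(Q) = 2*((Q + 62)*(Q + Q)) = 2*((62 + Q)*(2*Q)) = 2*(2*Q*(62 + Q)) = 4*Q*(62 + Q))
M(x) = 677/x
M(-2*L(-3, -3)) + r(549) = 677/((-4*(-3))) + 4*549*(62 + 549) = 677/((-2*(-6))) + 4*549*611 = 677/12 + 1341756 = 16101749/12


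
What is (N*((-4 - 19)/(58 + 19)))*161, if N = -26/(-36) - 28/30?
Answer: 10051/990 ≈ 10.153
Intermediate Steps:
N = -19/90 (N = -26*(-1/36) - 28*1/30 = 13/18 - 14/15 = -19/90 ≈ -0.21111)
(N*((-4 - 19)/(58 + 19)))*161 = -19*(-4 - 19)/(90*(58 + 19))*161 = -(-437)/(90*77)*161 = -19/90*(-23/77)*161 = (437/6930)*161 = 10051/990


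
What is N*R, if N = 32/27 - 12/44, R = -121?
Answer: -2981/27 ≈ -110.41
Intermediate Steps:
N = 271/297 (N = 32*(1/27) - 12*1/44 = 32/27 - 3/11 = 271/297 ≈ 0.91246)
N*R = (271/297)*(-121) = -2981/27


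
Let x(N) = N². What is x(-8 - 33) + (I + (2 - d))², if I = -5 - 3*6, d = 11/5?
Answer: 55481/25 ≈ 2219.2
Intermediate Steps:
d = 11/5 (d = 11*(⅕) = 11/5 ≈ 2.2000)
I = -23 (I = -5 - 18 = -23)
x(-8 - 33) + (I + (2 - d))² = (-8 - 33)² + (-23 + (2 - 1*11/5))² = (-41)² + (-23 + (2 - 11/5))² = 1681 + (-23 - ⅕)² = 1681 + (-116/5)² = 1681 + 13456/25 = 55481/25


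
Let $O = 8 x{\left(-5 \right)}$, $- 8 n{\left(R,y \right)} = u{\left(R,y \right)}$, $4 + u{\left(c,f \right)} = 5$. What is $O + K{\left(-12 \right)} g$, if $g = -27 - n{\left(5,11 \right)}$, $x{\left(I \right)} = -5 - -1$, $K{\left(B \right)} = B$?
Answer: $\frac{581}{2} \approx 290.5$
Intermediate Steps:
$u{\left(c,f \right)} = 1$ ($u{\left(c,f \right)} = -4 + 5 = 1$)
$n{\left(R,y \right)} = - \frac{1}{8}$ ($n{\left(R,y \right)} = \left(- \frac{1}{8}\right) 1 = - \frac{1}{8}$)
$x{\left(I \right)} = -4$ ($x{\left(I \right)} = -5 + 1 = -4$)
$O = -32$ ($O = 8 \left(-4\right) = -32$)
$g = - \frac{215}{8}$ ($g = -27 - - \frac{1}{8} = -27 + \frac{1}{8} = - \frac{215}{8} \approx -26.875$)
$O + K{\left(-12 \right)} g = -32 - - \frac{645}{2} = -32 + \frac{645}{2} = \frac{581}{2}$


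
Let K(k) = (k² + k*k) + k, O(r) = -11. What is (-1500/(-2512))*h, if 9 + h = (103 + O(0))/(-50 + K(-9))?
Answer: -313125/64684 ≈ -4.8408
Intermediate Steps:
K(k) = k + 2*k² (K(k) = (k² + k²) + k = 2*k² + k = k + 2*k²)
h = -835/103 (h = -9 + (103 - 11)/(-50 - 9*(1 + 2*(-9))) = -9 + 92/(-50 - 9*(1 - 18)) = -9 + 92/(-50 - 9*(-17)) = -9 + 92/(-50 + 153) = -9 + 92/103 = -835/103 ≈ -8.1068)
(-1500/(-2512))*h = -1500/(-2512)*(-835/103) = -1500*(-1/2512)*(-835/103) = (375/628)*(-835/103) = -313125/64684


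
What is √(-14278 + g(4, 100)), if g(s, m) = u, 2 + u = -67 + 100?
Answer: 3*I*√1583 ≈ 119.36*I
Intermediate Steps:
u = 31 (u = -2 + (-67 + 100) = -2 + 33 = 31)
g(s, m) = 31
√(-14278 + g(4, 100)) = √(-14278 + 31) = √(-14247) = 3*I*√1583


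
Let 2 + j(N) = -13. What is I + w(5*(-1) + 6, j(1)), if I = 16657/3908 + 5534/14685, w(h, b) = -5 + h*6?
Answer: 323623897/57388980 ≈ 5.6391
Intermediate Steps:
j(N) = -15 (j(N) = -2 - 13 = -15)
w(h, b) = -5 + 6*h
I = 266234917/57388980 (I = 16657*(1/3908) + 5534*(1/14685) = 16657/3908 + 5534/14685 = 266234917/57388980 ≈ 4.6391)
I + w(5*(-1) + 6, j(1)) = 266234917/57388980 + (-5 + 6*(5*(-1) + 6)) = 266234917/57388980 + (-5 + 6*(-5 + 6)) = 266234917/57388980 + (-5 + 6*1) = 266234917/57388980 + (-5 + 6) = 266234917/57388980 + 1 = 323623897/57388980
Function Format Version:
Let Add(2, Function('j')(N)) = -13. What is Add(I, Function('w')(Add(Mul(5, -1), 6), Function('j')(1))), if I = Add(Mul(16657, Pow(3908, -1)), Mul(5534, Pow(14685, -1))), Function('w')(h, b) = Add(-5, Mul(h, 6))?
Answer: Rational(323623897, 57388980) ≈ 5.6391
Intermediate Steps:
Function('j')(N) = -15 (Function('j')(N) = Add(-2, -13) = -15)
Function('w')(h, b) = Add(-5, Mul(6, h))
I = Rational(266234917, 57388980) (I = Add(Mul(16657, Rational(1, 3908)), Mul(5534, Rational(1, 14685))) = Add(Rational(16657, 3908), Rational(5534, 14685)) = Rational(266234917, 57388980) ≈ 4.6391)
Add(I, Function('w')(Add(Mul(5, -1), 6), Function('j')(1))) = Add(Rational(266234917, 57388980), Add(-5, Mul(6, Add(Mul(5, -1), 6)))) = Add(Rational(266234917, 57388980), Add(-5, Mul(6, Add(-5, 6)))) = Add(Rational(266234917, 57388980), Add(-5, Mul(6, 1))) = Add(Rational(266234917, 57388980), Add(-5, 6)) = Add(Rational(266234917, 57388980), 1) = Rational(323623897, 57388980)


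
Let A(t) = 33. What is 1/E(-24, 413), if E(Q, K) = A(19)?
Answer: 1/33 ≈ 0.030303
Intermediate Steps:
E(Q, K) = 33
1/E(-24, 413) = 1/33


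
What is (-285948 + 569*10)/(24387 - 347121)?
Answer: 140129/161367 ≈ 0.86839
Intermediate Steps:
(-285948 + 569*10)/(24387 - 347121) = (-285948 + 5690)/(-322734) = -280258*(-1/322734) = 140129/161367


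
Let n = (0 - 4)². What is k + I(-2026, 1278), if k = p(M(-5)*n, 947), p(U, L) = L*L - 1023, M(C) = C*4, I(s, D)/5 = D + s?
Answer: 892046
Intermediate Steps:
n = 16 (n = (-4)² = 16)
I(s, D) = 5*D + 5*s (I(s, D) = 5*(D + s) = 5*D + 5*s)
M(C) = 4*C
p(U, L) = -1023 + L² (p(U, L) = L² - 1023 = -1023 + L²)
k = 895786 (k = -1023 + 947² = -1023 + 896809 = 895786)
k + I(-2026, 1278) = 895786 + (5*1278 + 5*(-2026)) = 895786 + (6390 - 10130) = 895786 - 3740 = 892046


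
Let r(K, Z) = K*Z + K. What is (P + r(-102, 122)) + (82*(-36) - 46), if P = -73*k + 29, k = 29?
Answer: -17632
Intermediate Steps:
r(K, Z) = K + K*Z
P = -2088 (P = -73*29 + 29 = -2117 + 29 = -2088)
(P + r(-102, 122)) + (82*(-36) - 46) = (-2088 - 102*(1 + 122)) + (82*(-36) - 46) = (-2088 - 102*123) + (-2952 - 46) = (-2088 - 12546) - 2998 = -14634 - 2998 = -17632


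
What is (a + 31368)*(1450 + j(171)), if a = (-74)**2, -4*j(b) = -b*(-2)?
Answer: 50273638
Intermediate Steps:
j(b) = -b/2 (j(b) = -(-b)*(-2)/4 = -b/2)
a = 5476
(a + 31368)*(1450 + j(171)) = (5476 + 31368)*(1450 - 1/2*171) = 36844*(1450 - 171/2) = 36844*(2729/2) = 50273638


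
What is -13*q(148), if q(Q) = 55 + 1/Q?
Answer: -105833/148 ≈ -715.09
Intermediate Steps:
-13*q(148) = -13*(55 + 1/148) = -13*8141/148 = -105833/148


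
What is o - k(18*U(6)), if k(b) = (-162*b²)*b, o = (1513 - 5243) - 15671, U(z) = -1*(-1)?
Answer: 925383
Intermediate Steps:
U(z) = 1
o = -19401 (o = -3730 - 15671 = -19401)
k(b) = -162*b³
o - k(18*U(6)) = -19401 - (-162)*(18*1)³ = -19401 - (-162)*18³ = -19401 - (-162)*5832 = -19401 - 1*(-944784) = -19401 + 944784 = 925383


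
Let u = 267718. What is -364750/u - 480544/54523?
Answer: -74268771421/7298394257 ≈ -10.176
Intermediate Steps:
-364750/u - 480544/54523 = -364750/267718 - 480544/54523 = -364750*1/267718 - 480544*1/54523 = -182375/133859 - 480544/54523 = -74268771421/7298394257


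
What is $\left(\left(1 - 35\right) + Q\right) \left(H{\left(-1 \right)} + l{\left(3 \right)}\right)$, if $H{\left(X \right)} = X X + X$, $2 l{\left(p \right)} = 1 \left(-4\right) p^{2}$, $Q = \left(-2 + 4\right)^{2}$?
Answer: $540$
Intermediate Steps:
$Q = 4$ ($Q = 2^{2} = 4$)
$l{\left(p \right)} = - 2 p^{2}$ ($l{\left(p \right)} = \frac{1 \left(-4\right) p^{2}}{2} = \frac{\left(-4\right) p^{2}}{2} = - 2 p^{2}$)
$H{\left(X \right)} = X + X^{2}$ ($H{\left(X \right)} = X^{2} + X = X + X^{2}$)
$\left(\left(1 - 35\right) + Q\right) \left(H{\left(-1 \right)} + l{\left(3 \right)}\right) = \left(\left(1 - 35\right) + 4\right) \left(- (1 - 1) - 2 \cdot 3^{2}\right) = \left(-34 + 4\right) \left(\left(-1\right) 0 - 18\right) = - 30 \left(0 - 18\right) = \left(-30\right) \left(-18\right) = 540$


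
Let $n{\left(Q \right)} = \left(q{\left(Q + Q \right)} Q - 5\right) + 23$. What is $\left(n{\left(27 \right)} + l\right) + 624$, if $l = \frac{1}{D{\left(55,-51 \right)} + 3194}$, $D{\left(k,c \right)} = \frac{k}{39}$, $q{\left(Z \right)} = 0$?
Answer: $\frac{80006721}{124621} \approx 642.0$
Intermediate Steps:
$D{\left(k,c \right)} = \frac{k}{39}$ ($D{\left(k,c \right)} = k \frac{1}{39} = \frac{k}{39}$)
$l = \frac{39}{124621}$ ($l = \frac{1}{\frac{1}{39} \cdot 55 + 3194} = \frac{1}{\frac{55}{39} + 3194} = \frac{1}{\frac{124621}{39}} = \frac{39}{124621} \approx 0.00031295$)
$n{\left(Q \right)} = 18$ ($n{\left(Q \right)} = \left(0 Q - 5\right) + 23 = \left(0 - 5\right) + 23 = -5 + 23 = 18$)
$\left(n{\left(27 \right)} + l\right) + 624 = \left(18 + \frac{39}{124621}\right) + 624 = \frac{2243217}{124621} + 624 = \frac{80006721}{124621}$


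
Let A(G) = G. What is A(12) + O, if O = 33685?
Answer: 33697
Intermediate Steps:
A(12) + O = 12 + 33685 = 33697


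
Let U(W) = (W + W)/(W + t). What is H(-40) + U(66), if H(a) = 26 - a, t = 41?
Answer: 7194/107 ≈ 67.234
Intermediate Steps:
U(W) = 2*W/(41 + W) (U(W) = (W + W)/(W + 41) = (2*W)/(41 + W) = 2*W/(41 + W))
H(-40) + U(66) = (26 - 1*(-40)) + 2*66/(41 + 66) = (26 + 40) + 2*66/107 = 66 + 2*66*(1/107) = 66 + 132/107 = 7194/107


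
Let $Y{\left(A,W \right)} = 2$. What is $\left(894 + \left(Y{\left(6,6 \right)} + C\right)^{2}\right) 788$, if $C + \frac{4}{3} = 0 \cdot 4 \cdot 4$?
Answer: $\frac{6343400}{9} \approx 7.0482 \cdot 10^{5}$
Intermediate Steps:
$C = - \frac{4}{3}$ ($C = - \frac{4}{3} + 0 \cdot 4 \cdot 4 = - \frac{4}{3} + 0 \cdot 4 = - \frac{4}{3} + 0 = - \frac{4}{3} \approx -1.3333$)
$\left(894 + \left(Y{\left(6,6 \right)} + C\right)^{2}\right) 788 = \left(894 + \left(2 - \frac{4}{3}\right)^{2}\right) 788 = \left(894 + \left(\frac{2}{3}\right)^{2}\right) 788 = \left(894 + \frac{4}{9}\right) 788 = \frac{8050}{9} \cdot 788 = \frac{6343400}{9}$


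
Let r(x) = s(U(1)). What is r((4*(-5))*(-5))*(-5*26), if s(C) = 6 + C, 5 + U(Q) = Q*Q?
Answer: -260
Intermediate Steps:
U(Q) = -5 + Q² (U(Q) = -5 + Q*Q = -5 + Q²)
r(x) = 2 (r(x) = 6 + (-5 + 1²) = 6 + (-5 + 1) = 6 - 4 = 2)
r((4*(-5))*(-5))*(-5*26) = 2*(-5*26) = 2*(-130) = -260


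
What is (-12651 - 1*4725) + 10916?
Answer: -6460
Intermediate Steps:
(-12651 - 1*4725) + 10916 = (-12651 - 4725) + 10916 = -17376 + 10916 = -6460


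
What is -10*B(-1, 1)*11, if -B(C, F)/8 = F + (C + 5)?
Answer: 4400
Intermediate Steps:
B(C, F) = -40 - 8*C - 8*F (B(C, F) = -8*(F + (C + 5)) = -8*(F + (5 + C)) = -8*(5 + C + F) = -40 - 8*C - 8*F)
-10*B(-1, 1)*11 = -10*(-40 - 8*(-1) - 8*1)*11 = -10*(-40 + 8 - 8)*11 = -10*(-40)*11 = 400*11 = 4400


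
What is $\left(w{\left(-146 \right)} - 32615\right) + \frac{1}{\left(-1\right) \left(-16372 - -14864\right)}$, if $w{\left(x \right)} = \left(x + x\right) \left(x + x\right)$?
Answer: $\frac{79394693}{1508} \approx 52649.0$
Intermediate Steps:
$w{\left(x \right)} = 4 x^{2}$ ($w{\left(x \right)} = 2 x 2 x = 4 x^{2}$)
$\left(w{\left(-146 \right)} - 32615\right) + \frac{1}{\left(-1\right) \left(-16372 - -14864\right)} = \left(4 \left(-146\right)^{2} - 32615\right) + \frac{1}{\left(-1\right) \left(-16372 - -14864\right)} = \left(4 \cdot 21316 - 32615\right) + \frac{1}{\left(-1\right) \left(-16372 + 14864\right)} = \left(85264 - 32615\right) + \frac{1}{\left(-1\right) \left(-1508\right)} = 52649 + \frac{1}{1508} = \frac{79394693}{1508}$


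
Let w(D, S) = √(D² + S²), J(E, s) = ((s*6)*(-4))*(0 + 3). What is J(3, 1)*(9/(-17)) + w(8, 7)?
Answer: 648/17 + √113 ≈ 48.748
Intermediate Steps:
J(E, s) = -72*s (J(E, s) = ((6*s)*(-4))*3 = -24*s*3 = -72*s)
J(3, 1)*(9/(-17)) + w(8, 7) = (-72*1)*(9/(-17)) + √(8² + 7²) = -648*(-1)/17 + √(64 + 49) = -72*(-9/17) + √113 = 648/17 + √113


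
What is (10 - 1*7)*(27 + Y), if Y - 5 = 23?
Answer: 165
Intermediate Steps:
Y = 28 (Y = 5 + 23 = 28)
(10 - 1*7)*(27 + Y) = (10 - 1*7)*(27 + 28) = (10 - 7)*55 = 3*55 = 165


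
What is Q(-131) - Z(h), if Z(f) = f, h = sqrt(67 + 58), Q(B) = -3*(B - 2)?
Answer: 399 - 5*sqrt(5) ≈ 387.82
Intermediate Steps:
Q(B) = 6 - 3*B (Q(B) = -3*(-2 + B) = 6 - 3*B)
h = 5*sqrt(5) (h = sqrt(125) = 5*sqrt(5) ≈ 11.180)
Q(-131) - Z(h) = (6 - 3*(-131)) - 5*sqrt(5) = (6 + 393) - 5*sqrt(5) = 399 - 5*sqrt(5)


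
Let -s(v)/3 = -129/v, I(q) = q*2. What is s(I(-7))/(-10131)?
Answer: 129/47278 ≈ 0.0027285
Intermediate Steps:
I(q) = 2*q
s(v) = 387/v (s(v) = -(-387)/v = 387/v)
s(I(-7))/(-10131) = (387/((2*(-7))))/(-10131) = (387/(-14))*(-1/10131) = (387*(-1/14))*(-1/10131) = -387/14*(-1/10131) = 129/47278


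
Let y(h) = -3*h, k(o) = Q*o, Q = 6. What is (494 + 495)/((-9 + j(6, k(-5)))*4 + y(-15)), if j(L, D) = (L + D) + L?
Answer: -989/63 ≈ -15.698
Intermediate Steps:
k(o) = 6*o
j(L, D) = D + 2*L (j(L, D) = (D + L) + L = D + 2*L)
(494 + 495)/((-9 + j(6, k(-5)))*4 + y(-15)) = (494 + 495)/((-9 + (6*(-5) + 2*6))*4 - 3*(-15)) = 989/((-9 + (-30 + 12))*4 + 45) = 989/((-9 - 18)*4 + 45) = 989/(-27*4 + 45) = 989/(-108 + 45) = 989/(-63) = 989*(-1/63) = -989/63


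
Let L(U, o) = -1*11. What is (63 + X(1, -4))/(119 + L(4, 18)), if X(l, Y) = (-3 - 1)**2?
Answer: 79/108 ≈ 0.73148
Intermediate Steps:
X(l, Y) = 16 (X(l, Y) = (-4)**2 = 16)
L(U, o) = -11
(63 + X(1, -4))/(119 + L(4, 18)) = (63 + 16)/(119 - 11) = 79/108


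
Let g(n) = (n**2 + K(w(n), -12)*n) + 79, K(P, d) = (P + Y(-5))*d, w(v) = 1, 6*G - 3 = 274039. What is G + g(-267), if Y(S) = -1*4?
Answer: 322289/3 ≈ 1.0743e+5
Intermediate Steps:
G = 137021/3 (G = 1/2 + (1/6)*274039 = 1/2 + 274039/6 = 137021/3 ≈ 45674.)
Y(S) = -4
K(P, d) = d*(-4 + P) (K(P, d) = (P - 4)*d = (-4 + P)*d = d*(-4 + P))
g(n) = 79 + n**2 + 36*n (g(n) = (n**2 + (-12*(-4 + 1))*n) + 79 = (n**2 + (-12*(-3))*n) + 79 = (n**2 + 36*n) + 79 = 79 + n**2 + 36*n)
G + g(-267) = 137021/3 + (79 + (-267)**2 + 36*(-267)) = 137021/3 + (79 + 71289 - 9612) = 137021/3 + 61756 = 322289/3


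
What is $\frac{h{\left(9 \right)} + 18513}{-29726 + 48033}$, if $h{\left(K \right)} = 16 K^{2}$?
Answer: $\frac{19809}{18307} \approx 1.082$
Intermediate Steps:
$\frac{h{\left(9 \right)} + 18513}{-29726 + 48033} = \frac{16 \cdot 9^{2} + 18513}{-29726 + 48033} = \frac{16 \cdot 81 + 18513}{18307} = \left(1296 + 18513\right) \frac{1}{18307} = 19809 \cdot \frac{1}{18307} = \frac{19809}{18307}$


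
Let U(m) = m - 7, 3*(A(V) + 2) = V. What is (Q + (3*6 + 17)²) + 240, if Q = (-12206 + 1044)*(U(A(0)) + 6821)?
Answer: -76034079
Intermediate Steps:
A(V) = -2 + V/3
U(m) = -7 + m
Q = -76035544 (Q = (-12206 + 1044)*((-7 + (-2 + (⅓)*0)) + 6821) = -11162*((-7 + (-2 + 0)) + 6821) = -11162*((-7 - 2) + 6821) = -11162*(-9 + 6821) = -11162*6812 = -76035544)
(Q + (3*6 + 17)²) + 240 = (-76035544 + (3*6 + 17)²) + 240 = (-76035544 + (18 + 17)²) + 240 = (-76035544 + 35²) + 240 = (-76035544 + 1225) + 240 = -76034319 + 240 = -76034079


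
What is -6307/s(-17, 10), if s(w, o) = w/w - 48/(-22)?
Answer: -9911/5 ≈ -1982.2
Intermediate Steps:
s(w, o) = 35/11 (s(w, o) = 1 - 48*(-1/22) = 1 + 24/11 = 35/11)
-6307/s(-17, 10) = -6307/35/11 = -6307*11/35 = -9911/5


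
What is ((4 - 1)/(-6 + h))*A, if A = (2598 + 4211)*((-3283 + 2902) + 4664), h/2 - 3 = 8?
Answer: 87488841/16 ≈ 5.4681e+6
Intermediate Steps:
h = 22 (h = 6 + 2*8 = 6 + 16 = 22)
A = 29162947 (A = 6809*(-381 + 4664) = 6809*4283 = 29162947)
((4 - 1)/(-6 + h))*A = ((4 - 1)/(-6 + 22))*29162947 = (3/16)*29162947 = 87488841/16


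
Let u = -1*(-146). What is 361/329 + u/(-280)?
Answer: 3789/6580 ≈ 0.57584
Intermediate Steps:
u = 146
361/329 + u/(-280) = 361/329 + 146/(-280) = 361*(1/329) + 146*(-1/280) = 361/329 - 73/140 = 3789/6580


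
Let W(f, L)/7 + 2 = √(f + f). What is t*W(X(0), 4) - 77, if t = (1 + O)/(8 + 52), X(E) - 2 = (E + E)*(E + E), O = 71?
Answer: -77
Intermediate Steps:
X(E) = 2 + 4*E² (X(E) = 2 + (E + E)*(E + E) = 2 + (2*E)*(2*E) = 2 + 4*E²)
W(f, L) = -14 + 7*√2*√f (W(f, L) = -14 + 7*√(f + f) = -14 + 7*√(2*f) = -14 + 7*(√2*√f) = -14 + 7*√2*√f)
t = 6/5 (t = (1 + 71)/(8 + 52) = 72/60 = 72*(1/60) = 6/5 ≈ 1.2000)
t*W(X(0), 4) - 77 = 6*(-14 + 7*√2*√(2 + 4*0²))/5 - 77 = 6*(-14 + 7*√2*√(2 + 4*0))/5 - 77 = 6*(-14 + 7*√2*√(2 + 0))/5 - 77 = 6*(-14 + 7*√2*√2)/5 - 77 = 6*(-14 + 14)/5 - 77 = (6/5)*0 - 77 = 0 - 77 = -77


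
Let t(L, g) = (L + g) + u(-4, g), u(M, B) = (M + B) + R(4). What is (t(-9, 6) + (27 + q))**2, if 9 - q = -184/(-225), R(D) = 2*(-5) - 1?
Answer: 27206656/50625 ≈ 537.42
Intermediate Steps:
R(D) = -11 (R(D) = -10 - 1 = -11)
u(M, B) = -11 + B + M (u(M, B) = (M + B) - 11 = (B + M) - 11 = -11 + B + M)
t(L, g) = -15 + L + 2*g (t(L, g) = (L + g) + (-11 + g - 4) = (L + g) + (-15 + g) = -15 + L + 2*g)
q = 1841/225 (q = 9 - (-184)/(-225) = 9 - (-184)*(-1)/225 = 9 - 1*184/225 = 9 - 184/225 = 1841/225 ≈ 8.1822)
(t(-9, 6) + (27 + q))**2 = ((-15 - 9 + 2*6) + (27 + 1841/225))**2 = ((-15 - 9 + 12) + 7916/225)**2 = (-12 + 7916/225)**2 = (5216/225)**2 = 27206656/50625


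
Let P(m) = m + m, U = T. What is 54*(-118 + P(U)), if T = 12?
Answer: -5076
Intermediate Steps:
U = 12
P(m) = 2*m
54*(-118 + P(U)) = 54*(-118 + 2*12) = 54*(-118 + 24) = 54*(-94) = -5076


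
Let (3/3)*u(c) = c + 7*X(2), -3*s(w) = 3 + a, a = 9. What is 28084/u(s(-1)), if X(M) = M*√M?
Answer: 14042/47 + 49147*√2/47 ≈ 1777.6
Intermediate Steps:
X(M) = M^(3/2)
s(w) = -4 (s(w) = -(3 + 9)/3 = -⅓*12 = -4)
u(c) = c + 14*√2 (u(c) = c + 7*2^(3/2) = c + 7*(2*√2) = c + 14*√2)
28084/u(s(-1)) = 28084/(-4 + 14*√2)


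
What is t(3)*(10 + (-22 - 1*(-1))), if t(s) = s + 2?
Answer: -55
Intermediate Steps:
t(s) = 2 + s
t(3)*(10 + (-22 - 1*(-1))) = (2 + 3)*(10 + (-22 - 1*(-1))) = 5*(10 + (-22 + 1)) = 5*(10 - 21) = 5*(-11) = -55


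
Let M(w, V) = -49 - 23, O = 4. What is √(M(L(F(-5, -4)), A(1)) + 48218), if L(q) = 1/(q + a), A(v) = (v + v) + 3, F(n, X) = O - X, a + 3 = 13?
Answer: √48146 ≈ 219.42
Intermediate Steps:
a = 10 (a = -3 + 13 = 10)
F(n, X) = 4 - X
A(v) = 3 + 2*v (A(v) = 2*v + 3 = 3 + 2*v)
L(q) = 1/(10 + q) (L(q) = 1/(q + 10) = 1/(10 + q))
M(w, V) = -72
√(M(L(F(-5, -4)), A(1)) + 48218) = √(-72 + 48218) = √48146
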